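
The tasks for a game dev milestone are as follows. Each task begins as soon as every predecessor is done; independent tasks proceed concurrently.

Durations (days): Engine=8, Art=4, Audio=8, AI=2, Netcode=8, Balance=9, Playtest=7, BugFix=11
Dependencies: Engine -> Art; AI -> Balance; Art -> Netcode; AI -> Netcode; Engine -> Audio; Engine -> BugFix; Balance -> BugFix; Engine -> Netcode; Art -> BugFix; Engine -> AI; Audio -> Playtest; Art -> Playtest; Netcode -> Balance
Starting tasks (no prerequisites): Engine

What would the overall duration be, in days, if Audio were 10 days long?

Actual critical path: Engine→Art→Netcode→Balance→BugFix = 8+4+8+9+11 = 40 ⇒ 40 days.
Audio has 17 days of float (longest path through it is 23).
No other chain overtakes it, so the finish is 40 days.

40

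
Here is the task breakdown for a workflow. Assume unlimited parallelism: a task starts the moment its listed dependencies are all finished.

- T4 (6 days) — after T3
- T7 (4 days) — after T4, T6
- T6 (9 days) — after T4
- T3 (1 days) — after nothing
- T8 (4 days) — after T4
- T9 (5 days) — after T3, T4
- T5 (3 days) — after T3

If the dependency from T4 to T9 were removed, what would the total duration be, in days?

Before: longest chain T3→T4→T6→T7 = 1+6+9+4 = 20, finish 20.
Without T4→T9, T9's earliest start moves from 7 to 1.
After: T3→T4→T6→T7 = 1+6+9+4 = 20 → 20 days.

20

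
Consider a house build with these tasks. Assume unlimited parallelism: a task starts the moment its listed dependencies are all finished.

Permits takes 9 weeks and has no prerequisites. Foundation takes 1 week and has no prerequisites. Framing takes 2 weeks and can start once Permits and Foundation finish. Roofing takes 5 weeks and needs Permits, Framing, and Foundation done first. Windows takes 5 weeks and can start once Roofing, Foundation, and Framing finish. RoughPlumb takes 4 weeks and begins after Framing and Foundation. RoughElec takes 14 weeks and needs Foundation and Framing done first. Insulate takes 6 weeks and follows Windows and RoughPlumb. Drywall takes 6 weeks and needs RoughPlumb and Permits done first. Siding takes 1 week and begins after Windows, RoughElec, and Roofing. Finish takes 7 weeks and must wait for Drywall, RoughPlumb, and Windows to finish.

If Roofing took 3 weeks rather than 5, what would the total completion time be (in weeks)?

Critical path before the change: Permits→Framing→Roofing→Windows→Finish = 9+2+5+5+7 = 28 giving 28 weeks.
Roofing is on the critical path; changing it to 3 makes that path 26 weeks.
Now Permits→Framing→RoughPlumb→Drywall→Finish = 9+2+4+6+7 = 28 is longest, so the finish becomes 28 weeks.

28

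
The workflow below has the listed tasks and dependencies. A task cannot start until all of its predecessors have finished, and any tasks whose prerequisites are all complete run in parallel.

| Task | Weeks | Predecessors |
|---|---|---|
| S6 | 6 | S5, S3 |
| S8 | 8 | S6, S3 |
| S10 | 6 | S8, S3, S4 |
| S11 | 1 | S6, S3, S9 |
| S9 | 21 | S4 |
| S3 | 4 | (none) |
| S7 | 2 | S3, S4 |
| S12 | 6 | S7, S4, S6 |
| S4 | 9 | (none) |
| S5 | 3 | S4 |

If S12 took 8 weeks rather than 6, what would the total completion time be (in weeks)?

Baseline: S4→S5→S6→S8→S10 = 9+3+6+8+6 = 32 → 32 weeks.
The longest path through S12 is only 24 weeks, so S12 has float 8.
That remains the longest chain; total 32 weeks.

32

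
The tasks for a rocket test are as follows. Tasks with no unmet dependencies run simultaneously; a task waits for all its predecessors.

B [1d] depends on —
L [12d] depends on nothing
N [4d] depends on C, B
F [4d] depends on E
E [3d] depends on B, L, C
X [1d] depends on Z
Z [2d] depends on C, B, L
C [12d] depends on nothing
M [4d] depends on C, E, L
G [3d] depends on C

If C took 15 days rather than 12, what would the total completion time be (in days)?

The binding path is C→E→F = 12+3+4 = 19; finish at 19 days.
Since C is critical, the +3 change carries straight to that chain (now 22 days).
That remains the longest chain; total 22 days.

22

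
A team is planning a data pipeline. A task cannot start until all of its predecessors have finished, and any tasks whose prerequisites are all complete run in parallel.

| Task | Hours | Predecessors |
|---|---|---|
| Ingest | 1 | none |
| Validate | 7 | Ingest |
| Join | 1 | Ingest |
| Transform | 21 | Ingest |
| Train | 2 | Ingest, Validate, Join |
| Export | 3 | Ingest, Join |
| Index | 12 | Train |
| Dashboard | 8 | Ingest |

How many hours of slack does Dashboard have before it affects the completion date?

Ingest→Validate→Train→Index = 1+7+2+12 = 22 sets the makespan at 22 hours.
The longest chain containing Dashboard totals 9 hours.
So Dashboard can slip 22 − 9 = 13 hours.

13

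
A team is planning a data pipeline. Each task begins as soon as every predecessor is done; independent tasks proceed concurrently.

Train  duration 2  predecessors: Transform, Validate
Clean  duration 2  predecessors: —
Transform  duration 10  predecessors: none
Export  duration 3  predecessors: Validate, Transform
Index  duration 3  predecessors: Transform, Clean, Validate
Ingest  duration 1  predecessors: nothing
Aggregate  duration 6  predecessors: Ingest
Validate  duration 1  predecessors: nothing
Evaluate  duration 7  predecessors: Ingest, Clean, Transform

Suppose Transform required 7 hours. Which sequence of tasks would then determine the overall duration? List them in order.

Transform, Evaluate

As given, the longest chain is Transform→Evaluate = 10+7 = 17, so the finish is 17 hours.
Since Transform is critical, the -3 change carries straight to that chain (now 14 hours).
The critical path is still Transform→Evaluate; finish is now 14 hours.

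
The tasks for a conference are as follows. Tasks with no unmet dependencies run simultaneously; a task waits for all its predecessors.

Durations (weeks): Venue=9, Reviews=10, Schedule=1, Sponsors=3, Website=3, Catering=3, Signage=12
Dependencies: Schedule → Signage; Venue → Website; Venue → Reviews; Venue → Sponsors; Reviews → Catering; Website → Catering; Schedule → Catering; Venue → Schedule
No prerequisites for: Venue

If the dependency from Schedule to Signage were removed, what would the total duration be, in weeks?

22

Original critical path: Venue→Reviews→Catering = 9+10+3 = 22 ⇒ 22 weeks.
Without Schedule→Signage, Signage's earliest start moves from 10 to 0.
After: Venue→Reviews→Catering = 9+10+3 = 22 → 22 weeks.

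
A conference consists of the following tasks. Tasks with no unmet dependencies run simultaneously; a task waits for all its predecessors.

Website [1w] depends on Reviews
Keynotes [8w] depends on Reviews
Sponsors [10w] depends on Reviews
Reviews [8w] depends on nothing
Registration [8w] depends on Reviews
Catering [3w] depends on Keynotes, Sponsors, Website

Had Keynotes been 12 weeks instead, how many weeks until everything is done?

Baseline: Reviews→Sponsors→Catering = 8+10+3 = 21 → 21 weeks.
The longest path through Keynotes is only 19 weeks, so Keynotes has float 2.
Now Reviews→Keynotes→Catering = 8+12+3 = 23 is longest, so the finish becomes 23 weeks.

23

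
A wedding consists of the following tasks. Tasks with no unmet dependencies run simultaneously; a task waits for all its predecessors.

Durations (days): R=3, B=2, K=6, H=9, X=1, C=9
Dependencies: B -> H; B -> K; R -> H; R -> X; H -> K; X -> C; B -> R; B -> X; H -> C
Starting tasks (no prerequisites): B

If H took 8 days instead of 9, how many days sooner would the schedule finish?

As given, the longest chain is B→R→H→C = 2+3+9+9 = 23, so the finish is 23 days.
Since H is critical, the -1 change carries straight to that chain (now 22 days).
That remains the longest chain; total 22 days.
Change in finish: 22 − 23 = -1 days.

1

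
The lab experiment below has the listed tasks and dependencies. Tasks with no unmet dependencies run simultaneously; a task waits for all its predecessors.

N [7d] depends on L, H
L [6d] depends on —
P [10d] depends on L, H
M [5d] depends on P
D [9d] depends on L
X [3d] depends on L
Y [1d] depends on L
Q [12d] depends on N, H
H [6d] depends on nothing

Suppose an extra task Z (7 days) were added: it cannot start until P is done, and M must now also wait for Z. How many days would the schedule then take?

Originally the schedule takes 25 days.
With Z inserted, M now waits for max(P, Z).
New critical path: H→P→Z→M = 6+10+7+5 = 28 ⇒ 28 days.

28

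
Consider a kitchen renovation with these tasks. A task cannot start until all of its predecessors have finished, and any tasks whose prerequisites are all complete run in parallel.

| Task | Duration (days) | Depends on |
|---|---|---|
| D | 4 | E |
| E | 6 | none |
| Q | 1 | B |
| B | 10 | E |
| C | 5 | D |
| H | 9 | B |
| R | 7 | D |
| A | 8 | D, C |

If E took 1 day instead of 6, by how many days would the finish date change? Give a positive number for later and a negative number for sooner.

-5

Baseline: E→B→H = 6+10+9 = 25 → 25 days.
E lies on that path, so at 1 day the path becomes 20 days.
No other chain overtakes it, so the finish is 20 days.
Change in finish: 20 − 25 = -5 days.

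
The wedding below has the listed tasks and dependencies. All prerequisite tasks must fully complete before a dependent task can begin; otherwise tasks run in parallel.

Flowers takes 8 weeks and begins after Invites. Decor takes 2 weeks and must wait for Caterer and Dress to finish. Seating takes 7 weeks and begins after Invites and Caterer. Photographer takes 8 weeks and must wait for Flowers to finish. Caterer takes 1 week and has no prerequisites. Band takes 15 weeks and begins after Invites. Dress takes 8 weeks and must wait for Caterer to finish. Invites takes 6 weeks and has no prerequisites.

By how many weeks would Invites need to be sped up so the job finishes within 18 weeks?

Current finish: 22 weeks; target: 18.
Invites is on every critical path, so each week cut from Invites cuts the finish by one (this holds down to a finish of 17).
Need 22 − 18 = 4 weeks off Invites → Invites becomes 2 weeks, finish becomes 18.

4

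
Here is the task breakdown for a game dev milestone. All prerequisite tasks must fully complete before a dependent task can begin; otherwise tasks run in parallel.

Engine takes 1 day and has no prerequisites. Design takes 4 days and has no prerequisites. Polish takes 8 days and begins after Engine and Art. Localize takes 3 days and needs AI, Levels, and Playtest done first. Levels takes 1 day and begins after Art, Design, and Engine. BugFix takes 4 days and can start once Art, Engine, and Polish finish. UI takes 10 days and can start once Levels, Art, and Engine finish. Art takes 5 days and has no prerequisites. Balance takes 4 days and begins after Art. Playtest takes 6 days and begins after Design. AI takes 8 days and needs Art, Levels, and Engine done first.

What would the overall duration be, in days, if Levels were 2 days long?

Critical path before the change: Art→Levels→AI→Localize = 5+1+8+3 = 17 giving 17 days.
Since Levels is critical, the +1 change carries straight to that chain (now 18 days).
No other chain overtakes it, so the finish is 18 days.

18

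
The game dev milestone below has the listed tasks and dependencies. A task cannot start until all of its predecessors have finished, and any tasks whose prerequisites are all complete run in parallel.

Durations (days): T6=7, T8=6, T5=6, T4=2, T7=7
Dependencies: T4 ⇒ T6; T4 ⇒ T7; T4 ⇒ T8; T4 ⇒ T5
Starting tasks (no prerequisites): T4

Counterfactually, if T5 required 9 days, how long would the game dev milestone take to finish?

As given, the longest chain is T4→T6 = 2+7 = 9, so the finish is 9 days.
T5 has 1 day of float (longest path through it is 8).
The binding chain switches to T4→T5 = 2+9 = 11; finish 11 days.

11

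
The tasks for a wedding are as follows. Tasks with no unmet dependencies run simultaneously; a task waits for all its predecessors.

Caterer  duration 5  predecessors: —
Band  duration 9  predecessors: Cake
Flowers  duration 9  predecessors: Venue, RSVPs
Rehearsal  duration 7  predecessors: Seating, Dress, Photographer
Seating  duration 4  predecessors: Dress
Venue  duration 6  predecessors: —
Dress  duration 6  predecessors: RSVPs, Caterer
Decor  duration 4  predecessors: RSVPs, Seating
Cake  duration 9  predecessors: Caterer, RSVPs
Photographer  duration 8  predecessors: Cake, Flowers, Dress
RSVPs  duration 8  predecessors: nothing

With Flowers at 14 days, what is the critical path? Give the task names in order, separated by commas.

As given, the longest chain is RSVPs→Flowers→Photographer→Rehearsal = 8+9+8+7 = 32, so the finish is 32 days.
Flowers is on the critical path; changing it to 14 makes that path 37 days.
No other chain overtakes it, so the finish is 37 days.

RSVPs, Flowers, Photographer, Rehearsal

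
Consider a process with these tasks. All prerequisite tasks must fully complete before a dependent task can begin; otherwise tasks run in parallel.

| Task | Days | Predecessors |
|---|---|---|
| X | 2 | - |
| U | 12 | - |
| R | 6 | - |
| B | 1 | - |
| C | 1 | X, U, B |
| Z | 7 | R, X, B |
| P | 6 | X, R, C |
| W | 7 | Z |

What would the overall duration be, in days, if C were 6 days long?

Critical path before the change: R→Z→W = 6+7+7 = 20 giving 20 days.
C is off the critical path — its longest chain is 19 days, giving 1 of slack.
Now U→C→P = 12+6+6 = 24 is longest, so the finish becomes 24 days.

24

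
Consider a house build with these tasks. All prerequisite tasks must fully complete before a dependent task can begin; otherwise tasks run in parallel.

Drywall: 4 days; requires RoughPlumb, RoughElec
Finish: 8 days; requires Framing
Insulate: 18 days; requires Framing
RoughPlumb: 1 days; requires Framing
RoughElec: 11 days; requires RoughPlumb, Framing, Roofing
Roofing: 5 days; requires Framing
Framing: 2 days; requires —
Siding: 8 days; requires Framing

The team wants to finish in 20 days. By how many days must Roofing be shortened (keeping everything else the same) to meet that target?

2

Current finish: 22 days; target: 20.
Roofing is on every critical path, so each day cut from Roofing cuts the finish by one (this holds down to a finish of 20).
Need 22 − 20 = 2 days off Roofing → Roofing becomes 3 days, finish becomes 20.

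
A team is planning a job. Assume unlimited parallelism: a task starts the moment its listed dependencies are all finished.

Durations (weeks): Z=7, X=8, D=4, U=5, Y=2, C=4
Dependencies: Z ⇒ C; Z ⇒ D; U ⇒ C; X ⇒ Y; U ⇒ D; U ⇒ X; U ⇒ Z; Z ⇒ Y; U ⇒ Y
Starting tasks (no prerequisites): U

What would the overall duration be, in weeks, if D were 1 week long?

Critical path before the change: U→Z→D = 5+7+4 = 16 giving 16 weeks.
Since D is critical, the -3 change carries straight to that chain (now 13 weeks).
The binding chain switches to U→Z→C = 5+7+4 = 16; finish 16 weeks.

16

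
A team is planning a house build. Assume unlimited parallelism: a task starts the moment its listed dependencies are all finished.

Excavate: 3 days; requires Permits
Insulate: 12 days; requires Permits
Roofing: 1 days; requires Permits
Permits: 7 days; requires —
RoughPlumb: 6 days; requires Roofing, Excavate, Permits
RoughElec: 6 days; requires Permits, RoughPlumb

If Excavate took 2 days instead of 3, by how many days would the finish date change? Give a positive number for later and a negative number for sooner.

Baseline: Permits→Excavate→RoughPlumb→RoughElec = 7+3+6+6 = 22 → 22 days.
Since Excavate is critical, the -1 change carries straight to that chain (now 21 days).
The critical path is still Permits→Excavate→RoughPlumb→RoughElec; finish is now 21 days.
Change in finish: 21 − 22 = -1 days.

-1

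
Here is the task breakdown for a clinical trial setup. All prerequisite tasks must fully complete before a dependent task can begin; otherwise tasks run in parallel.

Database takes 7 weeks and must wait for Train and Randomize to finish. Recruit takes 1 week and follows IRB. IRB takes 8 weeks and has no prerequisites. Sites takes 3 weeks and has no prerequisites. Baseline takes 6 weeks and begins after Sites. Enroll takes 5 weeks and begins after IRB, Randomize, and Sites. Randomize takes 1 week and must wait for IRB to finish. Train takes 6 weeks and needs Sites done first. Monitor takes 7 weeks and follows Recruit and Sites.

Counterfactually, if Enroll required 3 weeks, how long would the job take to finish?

The binding path is IRB→Recruit→Monitor = 8+1+7 = 16; finish at 16 weeks.
Enroll has 2 weeks of float (longest path through it is 14).
No other chain overtakes it, so the finish is 16 weeks.

16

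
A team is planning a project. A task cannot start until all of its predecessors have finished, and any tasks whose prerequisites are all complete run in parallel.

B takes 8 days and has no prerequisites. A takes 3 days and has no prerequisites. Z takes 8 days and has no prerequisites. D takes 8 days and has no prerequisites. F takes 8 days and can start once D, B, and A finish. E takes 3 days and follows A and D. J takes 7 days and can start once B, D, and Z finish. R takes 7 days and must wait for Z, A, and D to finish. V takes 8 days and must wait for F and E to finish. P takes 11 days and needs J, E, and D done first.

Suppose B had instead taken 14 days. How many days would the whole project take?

Actual critical path: B→J→P = 8+7+11 = 26 ⇒ 26 days.
B is on the critical path; changing it to 14 makes that path 32 days.
That remains the longest chain; total 32 days.

32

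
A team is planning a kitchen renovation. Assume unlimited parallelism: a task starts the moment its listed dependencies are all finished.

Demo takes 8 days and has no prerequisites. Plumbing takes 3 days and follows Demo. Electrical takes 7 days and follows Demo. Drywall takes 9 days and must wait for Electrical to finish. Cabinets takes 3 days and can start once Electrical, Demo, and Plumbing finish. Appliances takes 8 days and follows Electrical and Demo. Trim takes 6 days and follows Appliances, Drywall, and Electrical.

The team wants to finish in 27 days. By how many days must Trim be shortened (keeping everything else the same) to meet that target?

Current finish: 30 days; target: 27.
Trim is on every critical path, so each day cut from Trim cuts the finish by one (this holds down to a finish of 25).
Need 30 − 27 = 3 days off Trim → Trim becomes 3 days, finish becomes 27.

3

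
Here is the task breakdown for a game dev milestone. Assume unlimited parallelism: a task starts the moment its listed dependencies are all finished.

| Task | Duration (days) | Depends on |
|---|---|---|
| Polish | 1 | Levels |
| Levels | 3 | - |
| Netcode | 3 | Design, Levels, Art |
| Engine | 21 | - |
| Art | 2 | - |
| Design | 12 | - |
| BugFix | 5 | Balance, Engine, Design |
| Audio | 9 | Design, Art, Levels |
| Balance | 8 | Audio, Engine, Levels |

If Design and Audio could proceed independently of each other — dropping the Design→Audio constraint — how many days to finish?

34

Before: longest chain Design→Audio→Balance→BugFix = 12+9+8+5 = 34, finish 34.
Without Design→Audio, Audio's earliest start moves from 12 to 3.
The longest chain is now Engine→Balance→BugFix = 21+8+5 = 34, so the plan takes 34 days.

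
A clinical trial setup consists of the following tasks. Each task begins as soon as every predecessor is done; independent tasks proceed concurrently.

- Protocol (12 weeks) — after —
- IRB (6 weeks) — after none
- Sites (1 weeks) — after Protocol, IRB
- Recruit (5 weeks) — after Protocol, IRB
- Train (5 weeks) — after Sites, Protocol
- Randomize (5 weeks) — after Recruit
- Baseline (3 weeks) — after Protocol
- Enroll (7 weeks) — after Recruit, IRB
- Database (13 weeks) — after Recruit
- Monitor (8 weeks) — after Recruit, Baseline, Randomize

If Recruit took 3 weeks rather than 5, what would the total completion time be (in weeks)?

28

Actual critical path: Protocol→Recruit→Randomize→Monitor = 12+5+5+8 = 30 ⇒ 30 weeks.
Recruit lies on that path, so at 3 weeks the path becomes 28 weeks.
The critical path is still Protocol→Recruit→Randomize→Monitor; finish is now 28 weeks.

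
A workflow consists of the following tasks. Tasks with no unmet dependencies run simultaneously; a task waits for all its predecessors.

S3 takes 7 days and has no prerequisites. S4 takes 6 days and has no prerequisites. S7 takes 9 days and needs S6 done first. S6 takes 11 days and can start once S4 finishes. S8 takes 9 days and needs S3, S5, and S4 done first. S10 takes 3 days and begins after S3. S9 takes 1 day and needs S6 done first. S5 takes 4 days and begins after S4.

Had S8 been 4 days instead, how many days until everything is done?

Baseline: S4→S6→S7 = 6+11+9 = 26 → 26 days.
S8 has 7 days of float (longest path through it is 19).
The critical path is still S4→S6→S7; finish is now 26 days.

26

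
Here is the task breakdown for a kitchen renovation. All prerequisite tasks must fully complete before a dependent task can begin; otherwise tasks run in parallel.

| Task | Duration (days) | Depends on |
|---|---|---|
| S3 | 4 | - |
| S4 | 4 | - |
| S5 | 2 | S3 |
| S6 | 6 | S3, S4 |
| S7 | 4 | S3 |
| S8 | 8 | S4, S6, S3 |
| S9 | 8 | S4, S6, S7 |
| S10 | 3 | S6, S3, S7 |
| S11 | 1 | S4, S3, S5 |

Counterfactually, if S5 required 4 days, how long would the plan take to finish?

Actual critical path: S3→S6→S8 = 4+6+8 = 18 ⇒ 18 days.
S5 has 11 days of float (longest path through it is 7).
That remains the longest chain; total 18 days.

18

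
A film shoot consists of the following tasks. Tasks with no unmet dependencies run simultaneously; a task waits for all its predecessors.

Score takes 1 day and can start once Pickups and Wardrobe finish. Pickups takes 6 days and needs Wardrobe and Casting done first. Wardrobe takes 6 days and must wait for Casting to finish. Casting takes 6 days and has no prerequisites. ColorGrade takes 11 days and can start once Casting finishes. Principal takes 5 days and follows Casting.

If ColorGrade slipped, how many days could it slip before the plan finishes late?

The longest chain is Casting→Wardrobe→Pickups→Score = 6+6+6+1 = 19; overall finish 19 days.
The longest chain containing ColorGrade totals 17 days.
So ColorGrade can slip 19 − 17 = 2 days.

2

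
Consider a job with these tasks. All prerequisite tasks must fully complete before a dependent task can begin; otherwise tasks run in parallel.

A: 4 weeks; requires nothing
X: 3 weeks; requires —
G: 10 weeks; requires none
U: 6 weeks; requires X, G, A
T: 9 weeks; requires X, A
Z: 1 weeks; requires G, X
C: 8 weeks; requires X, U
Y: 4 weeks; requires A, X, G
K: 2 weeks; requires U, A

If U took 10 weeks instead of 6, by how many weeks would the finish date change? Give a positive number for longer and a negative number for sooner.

As given, the longest chain is G→U→C = 10+6+8 = 24, so the finish is 24 weeks.
U lies on that path, so at 10 weeks the path becomes 28 weeks.
The critical path is still G→U→C; finish is now 28 weeks.
Change in finish: 28 − 24 = +4 weeks.

4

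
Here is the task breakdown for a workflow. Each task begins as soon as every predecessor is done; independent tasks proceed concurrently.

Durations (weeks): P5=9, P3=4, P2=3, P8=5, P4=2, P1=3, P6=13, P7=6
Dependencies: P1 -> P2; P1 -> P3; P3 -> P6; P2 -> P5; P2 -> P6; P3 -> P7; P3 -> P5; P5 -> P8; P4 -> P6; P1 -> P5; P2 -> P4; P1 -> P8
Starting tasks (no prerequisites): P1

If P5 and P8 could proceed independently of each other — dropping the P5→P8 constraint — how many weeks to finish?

21

Before: longest chain P1→P2→P4→P6 = 3+3+2+13 = 21, finish 21.
Without P5→P8, P8's earliest start moves from 16 to 3.
New critical path: P1→P2→P4→P6 = 3+3+2+13 = 21 ⇒ 21 weeks.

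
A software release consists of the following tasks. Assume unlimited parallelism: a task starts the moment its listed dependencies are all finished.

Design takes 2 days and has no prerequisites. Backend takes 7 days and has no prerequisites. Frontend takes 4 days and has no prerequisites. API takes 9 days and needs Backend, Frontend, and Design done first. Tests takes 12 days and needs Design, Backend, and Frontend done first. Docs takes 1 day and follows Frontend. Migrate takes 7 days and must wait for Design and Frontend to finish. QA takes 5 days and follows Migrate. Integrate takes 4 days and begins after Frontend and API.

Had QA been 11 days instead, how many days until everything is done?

22

The binding path is Backend→API→Integrate = 7+9+4 = 20; finish at 20 days.
QA has 4 days of float (longest path through it is 16).
The binding chain switches to Frontend→Migrate→QA = 4+7+11 = 22; finish 22 days.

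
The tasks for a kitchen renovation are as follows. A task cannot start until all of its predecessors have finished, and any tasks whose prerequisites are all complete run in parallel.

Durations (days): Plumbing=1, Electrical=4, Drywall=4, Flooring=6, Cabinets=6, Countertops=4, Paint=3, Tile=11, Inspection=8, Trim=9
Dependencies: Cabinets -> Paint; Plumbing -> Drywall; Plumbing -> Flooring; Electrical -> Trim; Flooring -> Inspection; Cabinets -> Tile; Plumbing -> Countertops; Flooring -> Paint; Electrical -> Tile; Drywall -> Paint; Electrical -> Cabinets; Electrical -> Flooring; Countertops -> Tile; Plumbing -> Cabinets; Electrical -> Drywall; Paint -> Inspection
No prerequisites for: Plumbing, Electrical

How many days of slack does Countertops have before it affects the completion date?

Critical path: Electrical→Flooring→Paint→Inspection = 4+6+3+8 = 21, so the finish is 21 days.
Longest path through Countertops: 16 days (earliest finish 5, latest finish 10).
Float = 21 − 16 = 5.

5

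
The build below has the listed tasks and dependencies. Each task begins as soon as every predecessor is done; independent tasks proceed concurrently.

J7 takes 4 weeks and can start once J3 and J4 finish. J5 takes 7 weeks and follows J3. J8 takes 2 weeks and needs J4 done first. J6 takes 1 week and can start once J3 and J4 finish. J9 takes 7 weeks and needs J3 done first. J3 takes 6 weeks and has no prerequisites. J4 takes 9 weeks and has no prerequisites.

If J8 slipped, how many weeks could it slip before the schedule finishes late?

2

J3→J5 = 6+7 = 13 sets the makespan at 13 weeks.
J8 finishes as early as 11 and must finish by 13.
Slack of J8 = 11 − 9 = 2 weeks.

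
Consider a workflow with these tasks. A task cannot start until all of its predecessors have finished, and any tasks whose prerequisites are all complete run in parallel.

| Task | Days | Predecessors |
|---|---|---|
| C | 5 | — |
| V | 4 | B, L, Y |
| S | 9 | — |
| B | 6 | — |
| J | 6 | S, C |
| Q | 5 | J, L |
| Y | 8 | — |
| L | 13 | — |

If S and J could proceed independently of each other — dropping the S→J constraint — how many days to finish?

With the dependency in place, S→J→Q = 9+6+5 = 20 sets the finish at 20 days.
Without S→J, J's earliest start moves from 9 to 5.
New critical path: L→Q = 13+5 = 18 ⇒ 18 days.

18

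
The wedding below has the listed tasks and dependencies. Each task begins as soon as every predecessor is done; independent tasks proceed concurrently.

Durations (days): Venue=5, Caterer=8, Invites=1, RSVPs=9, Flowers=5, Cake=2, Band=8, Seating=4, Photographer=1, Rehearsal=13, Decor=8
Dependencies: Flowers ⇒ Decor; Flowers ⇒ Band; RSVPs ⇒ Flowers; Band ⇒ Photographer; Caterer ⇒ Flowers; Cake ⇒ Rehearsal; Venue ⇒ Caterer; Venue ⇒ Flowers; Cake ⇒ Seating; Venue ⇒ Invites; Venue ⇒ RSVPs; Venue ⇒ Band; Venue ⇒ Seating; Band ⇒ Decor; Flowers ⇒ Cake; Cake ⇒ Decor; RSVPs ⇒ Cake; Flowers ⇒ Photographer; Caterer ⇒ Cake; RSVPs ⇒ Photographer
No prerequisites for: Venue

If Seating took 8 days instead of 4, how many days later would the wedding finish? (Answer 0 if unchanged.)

The binding path is Venue→RSVPs→Flowers→Band→Decor = 5+9+5+8+8 = 35; finish at 35 days.
The longest path through Seating is only 25 days, so Seating has float 10.
No other chain overtakes it, so the finish is 35 days.
Change in finish: 35 − 35 = +0 days.

0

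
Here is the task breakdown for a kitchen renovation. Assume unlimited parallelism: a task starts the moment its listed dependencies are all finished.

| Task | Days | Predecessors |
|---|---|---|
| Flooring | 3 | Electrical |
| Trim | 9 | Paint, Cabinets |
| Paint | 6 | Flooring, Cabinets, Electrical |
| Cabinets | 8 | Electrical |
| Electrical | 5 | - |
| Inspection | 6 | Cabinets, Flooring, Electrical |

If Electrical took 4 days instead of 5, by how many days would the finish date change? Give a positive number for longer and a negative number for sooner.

-1

Baseline: Electrical→Cabinets→Paint→Trim = 5+8+6+9 = 28 → 28 days.
Electrical lies on that path, so at 4 days the path becomes 27 days.
The critical path is still Electrical→Cabinets→Paint→Trim; finish is now 27 days.
Change in finish: 27 − 28 = -1 days.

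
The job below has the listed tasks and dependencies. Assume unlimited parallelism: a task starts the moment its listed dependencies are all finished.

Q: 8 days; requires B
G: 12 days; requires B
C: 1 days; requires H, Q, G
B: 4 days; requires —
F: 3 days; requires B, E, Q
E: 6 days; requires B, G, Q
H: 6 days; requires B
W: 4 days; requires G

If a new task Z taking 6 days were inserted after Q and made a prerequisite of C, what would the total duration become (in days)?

25

Originally the plan takes 25 days.
With Z inserted, C now waits for max(H, Q, G, Z).
New critical path: B→G→E→F = 4+12+6+3 = 25 ⇒ 25 days.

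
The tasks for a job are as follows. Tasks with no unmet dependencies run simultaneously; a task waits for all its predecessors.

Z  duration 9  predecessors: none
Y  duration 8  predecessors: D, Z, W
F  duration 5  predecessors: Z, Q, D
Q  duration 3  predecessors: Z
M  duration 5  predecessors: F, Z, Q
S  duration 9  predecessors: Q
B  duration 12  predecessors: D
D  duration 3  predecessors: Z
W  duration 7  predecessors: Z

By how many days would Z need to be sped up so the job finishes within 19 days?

Current finish: 24 days; target: 19.
Z is on every critical path, so each day cut from Z cuts the finish by one (this holds down to a finish of 16).
Need 24 − 19 = 5 days off Z → Z becomes 4 days, finish becomes 19.

5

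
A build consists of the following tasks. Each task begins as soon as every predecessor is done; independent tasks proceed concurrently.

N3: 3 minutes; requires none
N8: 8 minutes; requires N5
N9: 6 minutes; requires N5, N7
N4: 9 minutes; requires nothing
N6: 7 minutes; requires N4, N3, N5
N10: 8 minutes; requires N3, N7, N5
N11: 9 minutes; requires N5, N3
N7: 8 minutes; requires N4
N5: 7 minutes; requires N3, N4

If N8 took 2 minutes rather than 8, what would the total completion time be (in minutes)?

25

As given, the longest chain is N4→N5→N11 = 9+7+9 = 25, so the finish is 25 minutes.
N8 has 1 minute of float (longest path through it is 24).
The critical path is still N4→N5→N11; finish is now 25 minutes.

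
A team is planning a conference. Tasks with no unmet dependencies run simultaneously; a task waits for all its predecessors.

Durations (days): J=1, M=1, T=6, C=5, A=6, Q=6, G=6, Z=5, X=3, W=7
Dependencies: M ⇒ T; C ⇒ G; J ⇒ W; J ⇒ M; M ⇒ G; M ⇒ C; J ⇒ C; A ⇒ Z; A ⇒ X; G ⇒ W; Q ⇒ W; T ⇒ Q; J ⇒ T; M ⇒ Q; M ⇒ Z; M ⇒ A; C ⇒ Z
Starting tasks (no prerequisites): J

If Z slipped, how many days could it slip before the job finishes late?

J→M→T→Q→W = 1+1+6+6+7 = 21 sets the makespan at 21 days.
The longest chain containing Z totals 13 days.
So Z can slip 21 − 13 = 8 days.

8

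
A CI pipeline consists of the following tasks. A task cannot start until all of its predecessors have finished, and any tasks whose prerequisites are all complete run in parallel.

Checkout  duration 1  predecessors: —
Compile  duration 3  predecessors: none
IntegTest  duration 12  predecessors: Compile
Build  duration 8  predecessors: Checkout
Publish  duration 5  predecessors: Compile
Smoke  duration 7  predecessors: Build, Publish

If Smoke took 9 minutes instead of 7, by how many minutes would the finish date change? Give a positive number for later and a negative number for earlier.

2

The binding path is Checkout→Build→Smoke = 1+8+7 = 16; finish at 16 minutes.
Since Smoke is critical, the +2 change carries straight to that chain (now 18 minutes).
No other chain overtakes it, so the finish is 18 minutes.
Change in finish: 18 − 16 = +2 minutes.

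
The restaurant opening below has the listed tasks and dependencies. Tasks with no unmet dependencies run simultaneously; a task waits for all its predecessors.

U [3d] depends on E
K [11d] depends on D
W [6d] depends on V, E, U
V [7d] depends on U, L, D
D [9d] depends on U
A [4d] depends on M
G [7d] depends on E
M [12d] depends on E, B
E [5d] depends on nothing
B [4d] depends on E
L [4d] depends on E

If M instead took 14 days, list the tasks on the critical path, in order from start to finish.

E, U, D, V, W

As given, the longest chain is E→U→D→V→W = 5+3+9+7+6 = 30, so the finish is 30 days.
M has 5 days of float (longest path through it is 25).
No other chain overtakes it, so the finish is 30 days.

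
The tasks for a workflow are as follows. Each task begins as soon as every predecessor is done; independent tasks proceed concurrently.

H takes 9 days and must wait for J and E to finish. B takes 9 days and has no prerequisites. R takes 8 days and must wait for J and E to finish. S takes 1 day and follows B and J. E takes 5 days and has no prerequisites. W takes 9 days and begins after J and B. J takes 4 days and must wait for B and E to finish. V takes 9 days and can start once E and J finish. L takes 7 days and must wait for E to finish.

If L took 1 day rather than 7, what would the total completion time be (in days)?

22

The binding path is B→J→H = 9+4+9 = 22; finish at 22 days.
L is off the critical path — its longest chain is 12 days, giving 10 of slack.
That remains the longest chain; total 22 days.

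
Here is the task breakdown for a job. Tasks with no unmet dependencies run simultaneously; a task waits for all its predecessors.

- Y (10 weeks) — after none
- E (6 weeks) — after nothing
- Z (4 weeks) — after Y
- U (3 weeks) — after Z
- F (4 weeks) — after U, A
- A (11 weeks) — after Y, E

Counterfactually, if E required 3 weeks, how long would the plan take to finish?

Baseline: Y→A→F = 10+11+4 = 25 → 25 weeks.
E is off the critical path — its longest chain is 21 weeks, giving 4 of slack.
The critical path is still Y→A→F; finish is now 25 weeks.

25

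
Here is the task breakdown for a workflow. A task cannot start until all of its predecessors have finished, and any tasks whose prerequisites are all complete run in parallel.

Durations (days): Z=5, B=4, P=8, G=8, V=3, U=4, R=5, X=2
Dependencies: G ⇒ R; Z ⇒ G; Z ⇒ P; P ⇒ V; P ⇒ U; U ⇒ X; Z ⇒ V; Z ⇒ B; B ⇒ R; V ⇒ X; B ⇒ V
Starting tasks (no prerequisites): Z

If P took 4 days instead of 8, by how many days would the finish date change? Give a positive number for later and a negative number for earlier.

-1

As given, the longest chain is Z→P→U→X = 5+8+4+2 = 19, so the finish is 19 days.
P is on the critical path; changing it to 4 makes that path 15 days.
New critical path: Z→G→R = 5+8+5 = 18 ⇒ 18 days.
Change in finish: 18 − 19 = -1 days.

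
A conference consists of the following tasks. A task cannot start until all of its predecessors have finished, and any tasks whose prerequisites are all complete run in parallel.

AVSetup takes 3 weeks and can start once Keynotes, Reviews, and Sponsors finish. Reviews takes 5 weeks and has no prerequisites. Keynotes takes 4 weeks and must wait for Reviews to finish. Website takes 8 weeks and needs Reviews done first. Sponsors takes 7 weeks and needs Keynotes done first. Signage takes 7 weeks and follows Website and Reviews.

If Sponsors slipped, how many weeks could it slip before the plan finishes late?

1

Reviews→Website→Signage = 5+8+7 = 20 sets the makespan at 20 weeks.
Longest path through Sponsors: 19 weeks (earliest finish 16, latest finish 17).
So Sponsors can slip 17 − 16 = 1 week.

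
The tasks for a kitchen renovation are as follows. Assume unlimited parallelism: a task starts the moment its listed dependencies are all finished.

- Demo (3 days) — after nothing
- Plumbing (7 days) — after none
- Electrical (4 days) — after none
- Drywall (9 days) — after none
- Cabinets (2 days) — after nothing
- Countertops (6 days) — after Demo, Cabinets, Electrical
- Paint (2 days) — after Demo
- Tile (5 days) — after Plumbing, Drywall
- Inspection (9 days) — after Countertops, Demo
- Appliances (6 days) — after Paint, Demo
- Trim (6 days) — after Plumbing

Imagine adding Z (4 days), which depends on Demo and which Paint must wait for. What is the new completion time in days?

19

Originally the plan takes 19 days.
With Z inserted, Paint now waits for max(Demo, Z).
New critical path: Electrical→Countertops→Inspection = 4+6+9 = 19 ⇒ 19 days.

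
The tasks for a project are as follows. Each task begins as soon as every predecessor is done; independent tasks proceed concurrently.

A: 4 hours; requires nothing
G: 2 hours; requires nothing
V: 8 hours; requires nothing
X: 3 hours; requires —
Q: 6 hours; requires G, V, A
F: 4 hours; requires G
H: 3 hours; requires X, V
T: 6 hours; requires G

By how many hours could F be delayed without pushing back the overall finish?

V→Q = 8+6 = 14 sets the makespan at 14 hours.
F finishes as early as 6 and must finish by 14.
So F can slip 14 − 6 = 8 hours.

8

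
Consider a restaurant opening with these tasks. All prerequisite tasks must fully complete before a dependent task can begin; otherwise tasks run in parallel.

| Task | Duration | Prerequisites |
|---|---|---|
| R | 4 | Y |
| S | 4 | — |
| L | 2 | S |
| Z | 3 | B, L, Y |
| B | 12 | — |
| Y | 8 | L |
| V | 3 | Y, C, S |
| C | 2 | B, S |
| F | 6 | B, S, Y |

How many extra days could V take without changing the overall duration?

The longest chain is S→L→Y→F = 4+2+8+6 = 20; overall finish 20 days.
The longest chain containing V totals 17 days.
So V can slip 20 − 17 = 3 days.

3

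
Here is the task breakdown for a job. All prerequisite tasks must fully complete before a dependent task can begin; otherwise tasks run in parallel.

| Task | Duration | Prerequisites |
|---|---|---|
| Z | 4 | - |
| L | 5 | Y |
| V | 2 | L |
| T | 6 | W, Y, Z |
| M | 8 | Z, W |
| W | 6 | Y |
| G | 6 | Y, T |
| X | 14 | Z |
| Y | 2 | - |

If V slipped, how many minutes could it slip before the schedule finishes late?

Y→W→T→G = 2+6+6+6 = 20 sets the makespan at 20 minutes.
Longest path through V: 9 minutes (earliest finish 9, latest finish 20).
Slack of V = 18 − 7 = 11 minutes.

11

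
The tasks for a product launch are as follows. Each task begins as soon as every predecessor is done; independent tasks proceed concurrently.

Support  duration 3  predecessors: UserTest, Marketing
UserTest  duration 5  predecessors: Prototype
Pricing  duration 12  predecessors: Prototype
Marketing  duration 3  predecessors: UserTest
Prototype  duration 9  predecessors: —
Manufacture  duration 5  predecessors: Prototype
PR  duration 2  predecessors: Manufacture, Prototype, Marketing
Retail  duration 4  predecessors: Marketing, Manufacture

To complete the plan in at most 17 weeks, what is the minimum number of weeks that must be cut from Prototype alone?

4

Current finish: 21 weeks; target: 17.
Prototype is on every critical path, so each week cut from Prototype cuts the finish by one (this holds down to a finish of 13).
Need 21 − 17 = 4 weeks off Prototype → Prototype becomes 5 weeks, finish becomes 17.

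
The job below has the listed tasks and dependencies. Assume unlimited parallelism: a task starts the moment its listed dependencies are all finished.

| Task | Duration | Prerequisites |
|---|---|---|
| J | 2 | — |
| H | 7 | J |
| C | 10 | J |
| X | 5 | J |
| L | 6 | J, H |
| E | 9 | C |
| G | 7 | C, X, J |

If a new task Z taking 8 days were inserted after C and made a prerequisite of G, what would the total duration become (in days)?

Originally the plan takes 21 days.
With Z inserted, G now waits for max(C, X, J, Z).
New critical path: J→C→Z→G = 2+10+8+7 = 27 ⇒ 27 days.

27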